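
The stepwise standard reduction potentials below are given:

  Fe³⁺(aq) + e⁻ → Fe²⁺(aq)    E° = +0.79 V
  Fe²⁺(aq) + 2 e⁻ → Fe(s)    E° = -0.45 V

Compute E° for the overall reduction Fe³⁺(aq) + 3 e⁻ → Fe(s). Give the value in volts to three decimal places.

Adding the free-energy changes (−nFE°) of the two steps gives −n₃FE°₃ = −n₁FE°₁ − n₂FE°₂.
E°₃ = (1×+0.79 + 2×-0.45) / 3 = (-0.110) / 3 = -0.037 V.
E° values themselves are not directly additive — weighting by electron count is essential.

-0.037 V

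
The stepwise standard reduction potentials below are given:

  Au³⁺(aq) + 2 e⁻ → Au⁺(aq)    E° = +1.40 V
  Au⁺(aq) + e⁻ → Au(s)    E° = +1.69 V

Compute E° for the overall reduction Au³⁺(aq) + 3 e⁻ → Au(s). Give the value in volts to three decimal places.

Since ΔG° = −nFE° is additive over sequential reductions, n₃E°₃ = n₁E°₁ + n₂E°₂.
E°₃ = (2×+1.40 + 1×+1.69) / 3 = (+4.490) / 3 = +1.497 V.

+1.497 V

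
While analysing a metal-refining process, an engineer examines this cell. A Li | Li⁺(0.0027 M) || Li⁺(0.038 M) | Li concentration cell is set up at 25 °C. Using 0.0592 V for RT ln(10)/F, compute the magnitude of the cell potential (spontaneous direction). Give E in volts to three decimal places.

+0.068 V

For a concentration cell E°cell = 0. The 0.038 M side is the cathode (reduction is favoured where [Li⁺] is higher).
With n = 1, E = −(0.0592/1) log([Li⁺]ₐₙ/[Li⁺]꜀ₐₜ) = −(0.0592/1) log(0.0027/0.038) = −(0.0592/1)(-1.148) = +0.068 V.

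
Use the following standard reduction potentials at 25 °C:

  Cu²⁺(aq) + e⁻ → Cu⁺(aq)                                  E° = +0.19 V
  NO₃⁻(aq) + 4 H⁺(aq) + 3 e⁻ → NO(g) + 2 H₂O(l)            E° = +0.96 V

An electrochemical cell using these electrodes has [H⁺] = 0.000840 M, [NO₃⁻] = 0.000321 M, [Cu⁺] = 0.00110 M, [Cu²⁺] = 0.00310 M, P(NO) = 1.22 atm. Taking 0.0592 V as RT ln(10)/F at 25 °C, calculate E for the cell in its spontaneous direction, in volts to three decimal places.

+0.430 V

NO₃⁻/NO is the cathode (higher E°), Cu²⁺/Cu⁺ the anode: E°cell = +0.96 − (+0.19) = +0.77 V, n = 3.
Overall: NO₃⁻(aq) + 4 H⁺(aq) + 3 Cu⁺(aq) → NO(g) + 2 H₂O(l) + 3 Cu²⁺(aq)
Q = P(NO)·[Cu²⁺]^3 / ([NO₃⁻]·[H⁺]^4·[Cu⁺]^3); log Q = 17.233.
E = E° − (0.0592/n) log Q = +0.77 − (0.0592/3)(17.233) = +0.430 V.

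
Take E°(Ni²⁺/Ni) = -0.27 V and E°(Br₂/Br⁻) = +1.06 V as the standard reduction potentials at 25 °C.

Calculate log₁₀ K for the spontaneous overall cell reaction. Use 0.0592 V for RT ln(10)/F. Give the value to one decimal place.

Cathode: Br₂/Br⁻; anode: Ni²⁺/Ni. E°cell = +1.33 V, n = 2.
log K = nE°cell / 0.0592 = (2)(+1.33) / 0.0592 = 44.9.

44.9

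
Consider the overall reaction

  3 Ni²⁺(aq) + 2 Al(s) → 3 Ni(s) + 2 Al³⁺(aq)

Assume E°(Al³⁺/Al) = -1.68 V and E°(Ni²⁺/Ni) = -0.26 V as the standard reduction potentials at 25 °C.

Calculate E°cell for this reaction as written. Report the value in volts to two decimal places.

The Ni²⁺/Ni couple has the higher reduction potential, so it is the cathode; Al³⁺/Al is oxidised at the anode.
E°cell = E°(cathode) − E°(anode) = (-0.26) − (-1.68) = +1.42 V.

+1.42 V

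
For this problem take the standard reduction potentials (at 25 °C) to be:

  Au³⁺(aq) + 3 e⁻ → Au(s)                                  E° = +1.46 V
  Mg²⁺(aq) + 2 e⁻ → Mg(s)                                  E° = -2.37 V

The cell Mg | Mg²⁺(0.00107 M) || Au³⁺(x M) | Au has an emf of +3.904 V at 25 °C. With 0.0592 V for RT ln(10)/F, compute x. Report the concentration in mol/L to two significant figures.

Au³⁺/Au is the cathode, Mg²⁺/Mg the anode: E°cell = +3.83 V, n = 6.
Overall reaction: 2 Au³⁺(aq) + 3 Mg(s) → 2 Au(s) + 3 Mg²⁺(aq); Q = [Mg²⁺]^3/[Au³⁺]^2.
From E = E° − (0.0592/n) log Q: log Q = (E° − E)·n/0.0592 = (+3.83 − (+3.904))·6/0.0592 = -7.5000.
So 2·log[Au³⁺] = 3·log(0.00107) − log Q = -8.9118 − (-7.5000) = -1.4118; log[Au³⁺] = -1.4118 / 2 = -0.7059; [Au³⁺] = 10^(-0.7059) ≈ 0.20 M.

0.20 M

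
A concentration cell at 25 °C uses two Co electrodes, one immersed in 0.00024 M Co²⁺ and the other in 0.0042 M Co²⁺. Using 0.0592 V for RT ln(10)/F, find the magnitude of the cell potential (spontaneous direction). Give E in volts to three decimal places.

For a concentration cell E°cell = 0. The 0.0042 M side is the cathode (reduction is favoured where [Co²⁺] is higher).
With n = 2, E = −(0.0592/2) log([Co²⁺]ₐₙ/[Co²⁺]꜀ₐₜ) = −(0.0592/2) log(0.00024/0.0042) = −(0.0592/2)(-1.243) = +0.037 V.

+0.037 V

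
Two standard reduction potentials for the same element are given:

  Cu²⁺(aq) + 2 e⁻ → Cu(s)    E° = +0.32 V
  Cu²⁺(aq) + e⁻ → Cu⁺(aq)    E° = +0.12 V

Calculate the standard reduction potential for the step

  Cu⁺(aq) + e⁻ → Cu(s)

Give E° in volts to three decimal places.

Sequential free energies add, so n₃E°₃ = n₁E°₁ + n₂E°₂.
With n₃ = 2, and the known step contributing 1×(+0.12) V, the unknown satisfies 1·E° = 2×(+0.32) − 1×(+0.12) = +0.520.
E° = +0.520 / 1 = +0.520 V.

+0.520 V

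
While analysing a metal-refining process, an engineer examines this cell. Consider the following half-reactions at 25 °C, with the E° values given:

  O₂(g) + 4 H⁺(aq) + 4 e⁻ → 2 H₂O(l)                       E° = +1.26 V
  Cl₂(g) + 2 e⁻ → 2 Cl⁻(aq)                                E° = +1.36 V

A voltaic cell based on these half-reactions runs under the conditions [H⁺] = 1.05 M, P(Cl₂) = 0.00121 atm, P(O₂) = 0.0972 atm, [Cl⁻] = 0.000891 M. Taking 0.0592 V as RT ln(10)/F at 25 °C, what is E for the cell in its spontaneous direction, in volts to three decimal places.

Cl₂/Cl⁻ is the cathode (higher E°), O₂/H₂O the anode: E°cell = +1.36 − (+1.26) = +0.10 V, n = 4.
Overall: 2 Cl₂(g) + 2 H₂O(l) → 4 Cl⁻(aq) + O₂(g) + 4 H⁺(aq)
Q = [Cl⁻]^4·P(O₂)·[H⁺]^4 / (P(Cl₂)^2); log Q = -7.294.
E = E° − (0.0592/n) log Q = +0.10 − (0.0592/4)(-7.294) = +0.208 V.

+0.208 V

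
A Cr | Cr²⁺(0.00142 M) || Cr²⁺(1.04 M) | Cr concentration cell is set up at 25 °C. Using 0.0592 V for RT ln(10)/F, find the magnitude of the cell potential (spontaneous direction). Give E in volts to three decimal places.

+0.085 V

For a concentration cell E°cell = 0. The 1.04 M side is the cathode (reduction is favoured where [Cr²⁺] is higher).
With n = 2, E = −(0.0592/2) log([Cr²⁺]ₐₙ/[Cr²⁺]꜀ₐₜ) = −(0.0592/2) log(0.00142/1.04) = −(0.0592/2)(-2.865) = +0.085 V.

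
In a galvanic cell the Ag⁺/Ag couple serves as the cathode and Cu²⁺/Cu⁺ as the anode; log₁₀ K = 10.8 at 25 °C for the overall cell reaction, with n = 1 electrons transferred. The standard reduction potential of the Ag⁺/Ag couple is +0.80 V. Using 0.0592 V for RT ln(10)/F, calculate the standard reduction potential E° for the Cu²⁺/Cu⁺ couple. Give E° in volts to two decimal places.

E°cell = (0.0592/n)·log K = (0.0592/1)(10.8) = +0.639 V.
Since Ag⁺/Ag is the cathode and Cu²⁺/Cu⁺ the anode, E°cell = E°(Ag⁺/Ag) − E°(Cu²⁺/Cu⁺).
So E°(Cu²⁺/Cu⁺) = E°(Ag⁺/Ag) − E°cell = (+0.80) − (+0.639) = +0.16 V.

+0.16 V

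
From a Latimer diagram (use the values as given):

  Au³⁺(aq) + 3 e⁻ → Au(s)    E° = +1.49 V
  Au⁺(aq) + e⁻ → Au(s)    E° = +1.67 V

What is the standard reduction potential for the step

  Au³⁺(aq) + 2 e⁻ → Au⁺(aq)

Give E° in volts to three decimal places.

+1.400 V

Sequential free energies add, so n₃E°₃ = n₁E°₁ + n₂E°₂.
With n₃ = 3, and the known step contributing 1×(+1.67) V, the unknown satisfies 2·E° = 3×(+1.49) − 1×(+1.67) = +2.800.
E° = +2.800 / 2 = +1.400 V.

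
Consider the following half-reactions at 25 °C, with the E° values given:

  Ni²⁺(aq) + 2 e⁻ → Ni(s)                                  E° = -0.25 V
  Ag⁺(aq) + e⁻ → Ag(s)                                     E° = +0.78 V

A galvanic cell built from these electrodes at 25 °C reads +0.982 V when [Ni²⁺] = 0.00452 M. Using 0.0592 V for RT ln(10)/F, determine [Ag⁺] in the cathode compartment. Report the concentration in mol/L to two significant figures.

Ag⁺/Ag is the cathode, Ni²⁺/Ni the anode: E°cell = +1.03 V, n = 2.
Overall reaction: 2 Ag⁺(aq) + Ni(s) → 2 Ag(s) + Ni²⁺(aq); Q = [Ni²⁺]^1/[Ag⁺]^2.
From E = E° − (0.0592/n) log Q: log Q = (E° − E)·n/0.0592 = (+1.03 − (+0.982))·2/0.0592 = 1.6216.
So 2·log[Ag⁺] = 1·log(0.00452) − log Q = -2.3449 − (1.6216) = -3.9665; log[Ag⁺] = -3.9665 / 2 = -1.9832; [Ag⁺] = 10^(-1.9832) ≈ 0.010 M.

0.010 M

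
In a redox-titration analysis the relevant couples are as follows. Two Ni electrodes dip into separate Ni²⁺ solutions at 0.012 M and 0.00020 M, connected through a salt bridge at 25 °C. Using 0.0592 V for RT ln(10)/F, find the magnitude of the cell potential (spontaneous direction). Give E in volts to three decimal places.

+0.053 V

For a concentration cell E°cell = 0. The 0.012 M side is the cathode (reduction is favoured where [Ni²⁺] is higher).
With n = 2, E = −(0.0592/2) log([Ni²⁺]ₐₙ/[Ni²⁺]꜀ₐₜ) = −(0.0592/2) log(0.0002/0.012) = −(0.0592/2)(-1.778) = +0.053 V.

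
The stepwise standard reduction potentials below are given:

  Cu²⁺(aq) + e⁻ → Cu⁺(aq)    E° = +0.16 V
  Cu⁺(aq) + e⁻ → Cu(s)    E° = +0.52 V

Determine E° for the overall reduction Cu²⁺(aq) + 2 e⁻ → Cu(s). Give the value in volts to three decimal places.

Since ΔG° = −nFE° is additive over sequential reductions, n₃E°₃ = n₁E°₁ + n₂E°₂.
E°₃ = (1×+0.16 + 1×+0.52) / 2 = (+0.680) / 2 = +0.340 V.

+0.340 V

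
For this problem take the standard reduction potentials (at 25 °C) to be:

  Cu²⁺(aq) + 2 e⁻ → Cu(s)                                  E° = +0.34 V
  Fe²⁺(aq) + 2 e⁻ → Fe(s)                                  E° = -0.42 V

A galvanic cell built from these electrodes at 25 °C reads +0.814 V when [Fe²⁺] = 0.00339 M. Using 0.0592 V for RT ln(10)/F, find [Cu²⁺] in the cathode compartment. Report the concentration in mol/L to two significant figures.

0.23 M

Cu²⁺/Cu is the cathode, Fe²⁺/Fe the anode: E°cell = +0.76 V, n = 2.
Overall reaction: Cu²⁺(aq) + Fe(s) → Cu(s) + Fe²⁺(aq); Q = [Fe²⁺]^1/[Cu²⁺]^1.
From E = E° − (0.0592/n) log Q: log Q = (E° − E)·n/0.0592 = (+0.76 − (+0.814))·2/0.0592 = -1.8243.
So 1·log[Cu²⁺] = 1·log(0.00339) − log Q = -2.4698 − (-1.8243) = -0.6455; [Cu²⁺] = 10^(-0.6455) ≈ 0.23 M.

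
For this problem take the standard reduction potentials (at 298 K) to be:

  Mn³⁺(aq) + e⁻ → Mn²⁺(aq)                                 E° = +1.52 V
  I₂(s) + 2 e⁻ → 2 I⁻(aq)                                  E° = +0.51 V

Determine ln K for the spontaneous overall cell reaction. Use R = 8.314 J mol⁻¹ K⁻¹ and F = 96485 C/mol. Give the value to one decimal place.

Cathode: Mn³⁺/Mn²⁺; anode: I₂/I⁻. E°cell = (+1.52) − (+0.51) = +1.01 V, with n = 2.
ΔG° = −nFE° = −RT ln K, so ln K = nFE°/(RT) = (2)(96485)(+1.01) / ((8.314)(298)) = 78.666.

78.7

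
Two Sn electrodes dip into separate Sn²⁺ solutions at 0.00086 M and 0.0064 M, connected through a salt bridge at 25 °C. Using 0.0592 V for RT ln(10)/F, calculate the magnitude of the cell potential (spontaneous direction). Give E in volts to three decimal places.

For a concentration cell E°cell = 0. The 0.0064 M side is the cathode (reduction is favoured where [Sn²⁺] is higher).
With n = 2, E = −(0.0592/2) log([Sn²⁺]ₐₙ/[Sn²⁺]꜀ₐₜ) = −(0.0592/2) log(0.00086/0.0064) = −(0.0592/2)(-0.872) = +0.026 V.

+0.026 V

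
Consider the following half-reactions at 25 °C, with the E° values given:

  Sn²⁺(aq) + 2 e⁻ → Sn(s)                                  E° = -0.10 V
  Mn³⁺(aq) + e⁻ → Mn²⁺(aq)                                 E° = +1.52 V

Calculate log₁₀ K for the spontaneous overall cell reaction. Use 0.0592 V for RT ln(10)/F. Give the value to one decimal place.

Cathode: Mn³⁺/Mn²⁺; anode: Sn²⁺/Sn. E°cell = +1.62 V, n = 2.
log K = nE°cell / 0.0592 = (2)(+1.62) / 0.0592 = 54.7.

54.7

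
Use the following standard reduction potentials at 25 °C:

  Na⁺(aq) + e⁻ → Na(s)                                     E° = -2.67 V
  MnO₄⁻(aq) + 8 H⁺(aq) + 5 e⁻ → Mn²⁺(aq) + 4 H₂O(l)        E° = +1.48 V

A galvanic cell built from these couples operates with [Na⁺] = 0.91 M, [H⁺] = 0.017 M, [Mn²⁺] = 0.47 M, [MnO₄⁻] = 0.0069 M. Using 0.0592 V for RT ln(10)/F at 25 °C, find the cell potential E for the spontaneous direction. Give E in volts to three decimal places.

+3.963 V

MnO₄⁻/Mn²⁺ is the cathode (higher E°), Na⁺/Na the anode: E°cell = +1.48 − (-2.67) = +4.15 V, n = 5.
Overall: MnO₄⁻(aq) + 8 H⁺(aq) + 5 Na(s) → Mn²⁺(aq) + 4 H₂O(l) + 5 Na⁺(aq)
Q = [Mn²⁺]·[Na⁺]^5 / ([MnO₄⁻]·[H⁺]^8); log Q = 15.785.
E = E° − (0.0592/n) log Q = +4.15 − (0.0592/5)(15.785) = +3.963 V.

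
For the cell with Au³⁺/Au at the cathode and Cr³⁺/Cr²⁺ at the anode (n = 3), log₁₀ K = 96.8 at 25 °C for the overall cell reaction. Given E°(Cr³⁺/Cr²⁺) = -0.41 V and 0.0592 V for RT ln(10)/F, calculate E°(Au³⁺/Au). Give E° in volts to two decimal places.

+1.50 V

E°cell = (0.0592/n)·log K = (0.0592/3)(96.8) = +1.910 V.
Since Au³⁺/Au is the cathode and Cr³⁺/Cr²⁺ the anode, E°cell = E°(Au³⁺/Au) − E°(Cr³⁺/Cr²⁺).
So E°(Au³⁺/Au) = E°cell + E°(Cr³⁺/Cr²⁺) = +1.910 + (-0.41) = +1.50 V.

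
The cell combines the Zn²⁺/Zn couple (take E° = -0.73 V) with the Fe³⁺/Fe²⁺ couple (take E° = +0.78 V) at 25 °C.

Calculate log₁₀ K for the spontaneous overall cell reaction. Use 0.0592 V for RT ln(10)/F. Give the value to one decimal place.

51.0

Cathode: Fe³⁺/Fe²⁺; anode: Zn²⁺/Zn. E°cell = +1.51 V, n = 2.
log K = nE°cell / 0.0592 = (2)(+1.51) / 0.0592 = 51.0.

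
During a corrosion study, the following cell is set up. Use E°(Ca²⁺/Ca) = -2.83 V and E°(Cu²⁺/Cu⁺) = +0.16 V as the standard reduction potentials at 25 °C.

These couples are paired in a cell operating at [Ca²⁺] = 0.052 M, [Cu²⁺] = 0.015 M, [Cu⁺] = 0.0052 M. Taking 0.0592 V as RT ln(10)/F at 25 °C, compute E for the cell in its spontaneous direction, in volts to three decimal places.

Cu²⁺/Cu⁺ is the cathode (higher E°), Ca²⁺/Ca the anode: E°cell = +0.16 − (-2.83) = +2.99 V, n = 2.
Overall: 2 Cu²⁺(aq) + Ca(s) → 2 Cu⁺(aq) + Ca²⁺(aq)
Q = [Cu⁺]^2·[Ca²⁺] / ([Cu²⁺]^2); log Q = -2.204.
E = E° − (0.0592/n) log Q = +2.99 − (0.0592/2)(-2.204) = +3.055 V.

+3.055 V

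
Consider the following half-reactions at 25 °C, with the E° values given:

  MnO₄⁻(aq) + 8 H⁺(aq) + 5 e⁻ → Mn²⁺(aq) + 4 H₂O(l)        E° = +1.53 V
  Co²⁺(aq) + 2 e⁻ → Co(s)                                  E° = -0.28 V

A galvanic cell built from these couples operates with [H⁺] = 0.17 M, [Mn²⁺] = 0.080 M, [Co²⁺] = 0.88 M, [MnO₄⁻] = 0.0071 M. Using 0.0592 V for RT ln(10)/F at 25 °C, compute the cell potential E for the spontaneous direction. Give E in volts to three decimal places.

+1.726 V

MnO₄⁻/Mn²⁺ is the cathode (higher E°), Co²⁺/Co the anode: E°cell = +1.53 − (-0.28) = +1.81 V, n = 10.
Overall: 2 MnO₄⁻(aq) + 16 H⁺(aq) + 5 Co(s) → 2 Mn²⁺(aq) + 8 H₂O(l) + 5 Co²⁺(aq)
Q = [Mn²⁺]^2·[Co²⁺]^5 / ([MnO₄⁻]^2·[H⁺]^16); log Q = 14.139.
E = E° − (0.0592/n) log Q = +1.81 − (0.0592/10)(14.139) = +1.726 V.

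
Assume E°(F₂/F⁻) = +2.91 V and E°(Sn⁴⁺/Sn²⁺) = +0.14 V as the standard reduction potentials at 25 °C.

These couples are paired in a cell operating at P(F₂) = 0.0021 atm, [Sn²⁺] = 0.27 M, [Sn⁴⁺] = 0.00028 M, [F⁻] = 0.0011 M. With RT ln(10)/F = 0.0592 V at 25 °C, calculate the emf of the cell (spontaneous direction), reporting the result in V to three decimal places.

F₂/F⁻ is the cathode (higher E°), Sn⁴⁺/Sn²⁺ the anode: E°cell = +2.91 − (+0.14) = +2.77 V, n = 2.
Overall: F₂(g) + Sn²⁺(aq) → 2 F⁻(aq) + Sn⁴⁺(aq)
Q = [F⁻]^2·[Sn⁴⁺] / (P(F₂)·[Sn²⁺]); log Q = -6.224.
E = E° − (0.0592/n) log Q = +2.77 − (0.0592/2)(-6.224) = +2.954 V.

+2.954 V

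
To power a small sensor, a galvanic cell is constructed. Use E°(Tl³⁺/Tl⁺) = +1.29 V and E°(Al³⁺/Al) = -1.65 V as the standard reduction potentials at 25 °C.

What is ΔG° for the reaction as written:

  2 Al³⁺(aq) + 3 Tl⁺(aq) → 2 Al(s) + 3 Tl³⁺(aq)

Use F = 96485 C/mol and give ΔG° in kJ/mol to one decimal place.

As written, Al³⁺/Al is reduced (cathode) and Tl³⁺/Tl⁺ is oxidised (anode), so E°cell = (-1.65) − (+1.29) = -2.94 V.
Balancing electrons gives n = 6.
ΔG° = −nFE° = −(6)(96485)(-2.94) = 1,701,995 J = +1702.0 kJ/mol.

+1702.0 kJ/mol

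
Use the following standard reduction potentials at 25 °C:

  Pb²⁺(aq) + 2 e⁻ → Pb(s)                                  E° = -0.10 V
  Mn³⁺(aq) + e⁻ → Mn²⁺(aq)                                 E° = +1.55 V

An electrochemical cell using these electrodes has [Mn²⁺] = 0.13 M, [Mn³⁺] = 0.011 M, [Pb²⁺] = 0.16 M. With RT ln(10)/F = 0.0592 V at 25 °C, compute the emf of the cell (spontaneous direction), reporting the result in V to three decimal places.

Mn³⁺/Mn²⁺ is the cathode (higher E°), Pb²⁺/Pb the anode: E°cell = +1.55 − (-0.10) = +1.65 V, n = 2.
Overall: 2 Mn³⁺(aq) + Pb(s) → 2 Mn²⁺(aq) + Pb²⁺(aq)
Q = [Mn²⁺]^2·[Pb²⁺] / ([Mn³⁺]^2); log Q = 1.349.
E = E° − (0.0592/n) log Q = +1.65 − (0.0592/2)(1.349) = +1.610 V.

+1.610 V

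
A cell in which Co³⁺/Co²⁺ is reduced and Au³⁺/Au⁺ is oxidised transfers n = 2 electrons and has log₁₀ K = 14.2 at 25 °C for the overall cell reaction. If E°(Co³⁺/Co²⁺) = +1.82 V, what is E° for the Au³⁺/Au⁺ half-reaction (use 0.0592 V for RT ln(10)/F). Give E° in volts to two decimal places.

E°cell = (0.0592/n)·log K = (0.0592/2)(14.2) = +0.420 V.
Since Co³⁺/Co²⁺ is the cathode and Au³⁺/Au⁺ the anode, E°cell = E°(Co³⁺/Co²⁺) − E°(Au³⁺/Au⁺).
So E°(Au³⁺/Au⁺) = E°(Co³⁺/Co²⁺) − E°cell = (+1.82) − (+0.420) = +1.40 V.

+1.40 V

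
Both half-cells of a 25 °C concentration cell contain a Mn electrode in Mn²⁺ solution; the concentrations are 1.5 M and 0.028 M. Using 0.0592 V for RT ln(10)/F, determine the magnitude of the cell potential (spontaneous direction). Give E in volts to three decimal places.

For a concentration cell E°cell = 0. The 1.5 M side is the cathode (reduction is favoured where [Mn²⁺] is higher).
With n = 2, E = −(0.0592/2) log([Mn²⁺]ₐₙ/[Mn²⁺]꜀ₐₜ) = −(0.0592/2) log(0.028/1.5) = −(0.0592/2)(-1.729) = +0.051 V.

+0.051 V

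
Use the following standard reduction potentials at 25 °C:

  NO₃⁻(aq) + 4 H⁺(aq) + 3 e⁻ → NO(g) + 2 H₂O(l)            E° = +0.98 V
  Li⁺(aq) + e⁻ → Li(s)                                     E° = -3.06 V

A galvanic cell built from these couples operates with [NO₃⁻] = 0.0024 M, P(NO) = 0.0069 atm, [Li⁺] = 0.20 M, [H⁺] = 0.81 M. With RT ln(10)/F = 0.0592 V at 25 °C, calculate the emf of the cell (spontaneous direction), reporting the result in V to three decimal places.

+4.065 V

NO₃⁻/NO is the cathode (higher E°), Li⁺/Li the anode: E°cell = +0.98 − (-3.06) = +4.04 V, n = 3.
Overall: NO₃⁻(aq) + 4 H⁺(aq) + 3 Li(s) → NO(g) + 2 H₂O(l) + 3 Li⁺(aq)
Q = P(NO)·[Li⁺]^3 / ([NO₃⁻]·[H⁺]^4); log Q = -1.272.
E = E° − (0.0592/n) log Q = +4.04 − (0.0592/3)(-1.272) = +4.065 V.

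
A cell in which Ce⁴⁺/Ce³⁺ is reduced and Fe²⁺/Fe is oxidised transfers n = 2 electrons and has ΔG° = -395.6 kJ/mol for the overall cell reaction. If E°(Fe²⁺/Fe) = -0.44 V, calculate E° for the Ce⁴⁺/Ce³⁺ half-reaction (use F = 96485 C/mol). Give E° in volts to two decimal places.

E°cell = −ΔG°/(nF) = −(-395.6×10³)/((2)(96485)) = +2.050 V.
Since Ce⁴⁺/Ce³⁺ is the cathode and Fe²⁺/Fe the anode, E°cell = E°(Ce⁴⁺/Ce³⁺) − E°(Fe²⁺/Fe).
So E°(Ce⁴⁺/Ce³⁺) = E°cell + E°(Fe²⁺/Fe) = +2.050 + (-0.44) = +1.61 V.

+1.61 V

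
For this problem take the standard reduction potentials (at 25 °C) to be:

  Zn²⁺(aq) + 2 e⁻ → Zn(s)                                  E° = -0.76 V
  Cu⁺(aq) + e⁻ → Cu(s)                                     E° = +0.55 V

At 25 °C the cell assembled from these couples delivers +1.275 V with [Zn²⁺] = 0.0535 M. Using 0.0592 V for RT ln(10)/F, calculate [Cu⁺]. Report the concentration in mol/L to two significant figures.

Cu⁺/Cu is the cathode, Zn²⁺/Zn the anode: E°cell = +1.31 V, n = 2.
Overall reaction: 2 Cu⁺(aq) + Zn(s) → 2 Cu(s) + Zn²⁺(aq); Q = [Zn²⁺]^1/[Cu⁺]^2.
From E = E° − (0.0592/n) log Q: log Q = (E° − E)·n/0.0592 = (+1.31 − (+1.275))·2/0.0592 = 1.1824.
So 2·log[Cu⁺] = 1·log(0.0535) − log Q = -1.2716 − (1.1824) = -2.4540; log[Cu⁺] = -2.4540 / 2 = -1.2270; [Cu⁺] = 10^(-1.2270) ≈ 0.059 M.

0.059 M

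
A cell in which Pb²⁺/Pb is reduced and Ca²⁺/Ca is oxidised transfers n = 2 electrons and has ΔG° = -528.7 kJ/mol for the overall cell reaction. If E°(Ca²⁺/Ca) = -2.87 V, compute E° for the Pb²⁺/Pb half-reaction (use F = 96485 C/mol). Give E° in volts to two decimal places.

E°cell = −ΔG°/(nF) = −(-528.7×10³)/((2)(96485)) = +2.740 V.
Since Pb²⁺/Pb is the cathode and Ca²⁺/Ca the anode, E°cell = E°(Pb²⁺/Pb) − E°(Ca²⁺/Ca).
So E°(Pb²⁺/Pb) = E°cell + E°(Ca²⁺/Ca) = +2.740 + (-2.87) = -0.13 V.

-0.13 V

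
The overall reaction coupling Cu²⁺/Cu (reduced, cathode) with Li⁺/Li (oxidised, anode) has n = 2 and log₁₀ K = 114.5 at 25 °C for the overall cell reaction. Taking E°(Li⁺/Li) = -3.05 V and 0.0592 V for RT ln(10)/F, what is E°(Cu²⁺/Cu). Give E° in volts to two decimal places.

E°cell = (0.0592/n)·log K = (0.0592/2)(114.5) = +3.389 V.
Since Cu²⁺/Cu is the cathode and Li⁺/Li the anode, E°cell = E°(Cu²⁺/Cu) − E°(Li⁺/Li).
So E°(Cu²⁺/Cu) = E°cell + E°(Li⁺/Li) = +3.389 + (-3.05) = +0.34 V.

+0.34 V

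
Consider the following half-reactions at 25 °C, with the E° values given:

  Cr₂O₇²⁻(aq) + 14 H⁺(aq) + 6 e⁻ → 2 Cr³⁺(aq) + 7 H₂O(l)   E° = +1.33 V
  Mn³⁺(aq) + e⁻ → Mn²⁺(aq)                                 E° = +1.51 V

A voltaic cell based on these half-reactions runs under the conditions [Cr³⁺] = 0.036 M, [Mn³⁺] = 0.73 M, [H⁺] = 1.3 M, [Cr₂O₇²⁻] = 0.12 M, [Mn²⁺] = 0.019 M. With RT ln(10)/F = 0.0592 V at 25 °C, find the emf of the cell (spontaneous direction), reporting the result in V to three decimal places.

+0.239 V

Mn³⁺/Mn²⁺ is the cathode (higher E°), Cr₂O₇²⁻/Cr³⁺ the anode: E°cell = +1.51 − (+1.33) = +0.18 V, n = 6.
Overall: 6 Mn³⁺(aq) + 2 Cr³⁺(aq) + 7 H₂O(l) → 6 Mn²⁺(aq) + Cr₂O₇²⁻(aq) + 14 H⁺(aq)
Q = [Mn²⁺]^6·[Cr₂O₇²⁻]·[H⁺]^14 / ([Mn³⁺]^6·[Cr³⁺]^2); log Q = -5.946.
E = E° − (0.0592/n) log Q = +0.18 − (0.0592/6)(-5.946) = +0.239 V.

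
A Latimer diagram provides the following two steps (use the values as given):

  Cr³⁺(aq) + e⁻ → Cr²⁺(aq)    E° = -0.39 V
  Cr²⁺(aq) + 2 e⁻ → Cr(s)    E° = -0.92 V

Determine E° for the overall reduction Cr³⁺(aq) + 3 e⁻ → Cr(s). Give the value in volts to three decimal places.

-0.743 V

Adding the free-energy changes (−nFE°) of the two steps gives −n₃FE°₃ = −n₁FE°₁ − n₂FE°₂.
E°₃ = (1×-0.39 + 2×-0.92) / 3 = (-2.230) / 3 = -0.743 V.
E° values themselves are not directly additive — weighting by electron count is essential.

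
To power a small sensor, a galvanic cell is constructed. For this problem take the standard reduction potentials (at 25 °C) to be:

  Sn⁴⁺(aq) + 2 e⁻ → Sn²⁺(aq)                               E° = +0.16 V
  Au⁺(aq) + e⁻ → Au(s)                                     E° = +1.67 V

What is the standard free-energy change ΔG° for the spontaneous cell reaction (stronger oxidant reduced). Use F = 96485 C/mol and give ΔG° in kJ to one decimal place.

-291.4 kJ

Au⁺/Au (E° = +1.67 V) is the cathode; Sn⁴⁺/Sn²⁺ (E° = +0.16 V) is the anode, so E°cell = +1.51 V.
Balancing electrons gives n = 2 (lcm of 1 and 2).
ΔG° = −nFE° = −(2)(96485)(+1.51) = -291,385 J = -291.4 kJ.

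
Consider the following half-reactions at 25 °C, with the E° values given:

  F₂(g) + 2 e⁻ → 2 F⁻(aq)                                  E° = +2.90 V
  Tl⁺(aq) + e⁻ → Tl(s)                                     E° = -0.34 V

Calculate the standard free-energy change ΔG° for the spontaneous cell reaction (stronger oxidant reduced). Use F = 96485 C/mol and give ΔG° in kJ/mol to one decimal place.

-625.2 kJ/mol

F₂/F⁻ (E° = +2.90 V) is the cathode; Tl⁺/Tl (E° = -0.34 V) is the anode, so E°cell = +3.24 V.
Balancing electrons gives n = 2 (lcm of 2 and 1).
ΔG° = −nFE° = −(2)(96485)(+3.24) = -625,223 J = -625.2 kJ/mol.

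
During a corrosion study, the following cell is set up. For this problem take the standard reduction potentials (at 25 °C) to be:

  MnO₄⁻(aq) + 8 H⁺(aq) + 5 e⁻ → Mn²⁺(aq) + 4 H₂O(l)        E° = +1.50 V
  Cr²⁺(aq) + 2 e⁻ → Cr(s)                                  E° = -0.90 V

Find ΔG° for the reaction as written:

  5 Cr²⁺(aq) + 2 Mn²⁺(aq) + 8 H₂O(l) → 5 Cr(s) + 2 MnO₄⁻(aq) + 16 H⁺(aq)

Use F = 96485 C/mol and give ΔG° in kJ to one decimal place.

As written, Cr²⁺/Cr is reduced (cathode) and MnO₄⁻/Mn²⁺ is oxidised (anode), so E°cell = (-0.90) − (+1.50) = -2.40 V.
Balancing electrons gives n = 10.
ΔG° = −nFE° = −(10)(96485)(-2.40) = 2,315,640 J = +2315.6 kJ.

+2315.6 kJ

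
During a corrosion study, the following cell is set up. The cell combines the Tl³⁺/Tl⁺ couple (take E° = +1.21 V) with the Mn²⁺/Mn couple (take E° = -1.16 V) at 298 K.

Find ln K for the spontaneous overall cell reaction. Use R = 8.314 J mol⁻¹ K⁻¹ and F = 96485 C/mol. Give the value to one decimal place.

Cathode: Tl³⁺/Tl⁺; anode: Mn²⁺/Mn. E°cell = (+1.21) − (-1.16) = +2.37 V, with n = 2.
ΔG° = −nFE° = −RT ln K, so ln K = nFE°/(RT) = (2)(96485)(+2.37) / ((8.314)(298)) = 184.592.

184.6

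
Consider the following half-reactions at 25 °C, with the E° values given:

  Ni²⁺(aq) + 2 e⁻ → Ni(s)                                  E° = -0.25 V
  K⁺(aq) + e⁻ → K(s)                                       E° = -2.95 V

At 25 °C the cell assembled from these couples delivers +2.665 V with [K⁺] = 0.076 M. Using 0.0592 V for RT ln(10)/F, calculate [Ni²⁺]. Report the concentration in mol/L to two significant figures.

0.00038 M

Ni²⁺/Ni is the cathode, K⁺/K the anode: E°cell = +2.70 V, n = 2.
Overall reaction: Ni²⁺(aq) + 2 K(s) → Ni(s) + 2 K⁺(aq); Q = [K⁺]^2/[Ni²⁺]^1.
From E = E° − (0.0592/n) log Q: log Q = (E° − E)·n/0.0592 = (+2.70 − (+2.665))·2/0.0592 = 1.1824.
So 1·log[Ni²⁺] = 2·log(0.076) − log Q = -2.2384 − (1.1824) = -3.4208; [Ni²⁺] = 10^(-3.4208) ≈ 0.00038 M.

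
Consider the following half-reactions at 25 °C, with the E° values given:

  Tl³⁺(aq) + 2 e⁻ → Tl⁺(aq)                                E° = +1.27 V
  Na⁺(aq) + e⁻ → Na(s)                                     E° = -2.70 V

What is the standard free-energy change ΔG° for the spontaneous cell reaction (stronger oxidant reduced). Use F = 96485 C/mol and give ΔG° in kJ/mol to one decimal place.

Tl³⁺/Tl⁺ (E° = +1.27 V) is the cathode; Na⁺/Na (E° = -2.70 V) is the anode, so E°cell = +3.97 V.
Balancing electrons gives n = 2 (lcm of 2 and 1).
ΔG° = −nFE° = −(2)(96485)(+3.97) = -766,091 J = -766.1 kJ/mol.

-766.1 kJ/mol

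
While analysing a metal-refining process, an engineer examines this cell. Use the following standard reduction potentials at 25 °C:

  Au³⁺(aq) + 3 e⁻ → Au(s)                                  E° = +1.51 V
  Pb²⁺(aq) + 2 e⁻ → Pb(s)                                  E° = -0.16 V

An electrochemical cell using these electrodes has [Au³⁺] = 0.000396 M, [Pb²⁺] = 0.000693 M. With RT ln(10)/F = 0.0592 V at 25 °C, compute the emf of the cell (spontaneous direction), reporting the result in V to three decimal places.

+1.696 V

Au³⁺/Au is the cathode (higher E°), Pb²⁺/Pb the anode: E°cell = +1.51 − (-0.16) = +1.67 V, n = 6.
Overall: 2 Au³⁺(aq) + 3 Pb(s) → 2 Au(s) + 3 Pb²⁺(aq)
Q = [Pb²⁺]^3 / ([Au³⁺]^2); log Q = -2.673.
E = E° − (0.0592/n) log Q = +1.67 − (0.0592/6)(-2.673) = +1.696 V.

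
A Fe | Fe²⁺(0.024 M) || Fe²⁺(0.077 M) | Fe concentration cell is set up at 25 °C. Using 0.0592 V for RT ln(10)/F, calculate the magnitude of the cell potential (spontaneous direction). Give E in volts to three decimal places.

For a concentration cell E°cell = 0. The 0.077 M side is the cathode (reduction is favoured where [Fe²⁺] is higher).
With n = 2, E = −(0.0592/2) log([Fe²⁺]ₐₙ/[Fe²⁺]꜀ₐₜ) = −(0.0592/2) log(0.024/0.077) = −(0.0592/2)(-0.506) = +0.015 V.

+0.015 V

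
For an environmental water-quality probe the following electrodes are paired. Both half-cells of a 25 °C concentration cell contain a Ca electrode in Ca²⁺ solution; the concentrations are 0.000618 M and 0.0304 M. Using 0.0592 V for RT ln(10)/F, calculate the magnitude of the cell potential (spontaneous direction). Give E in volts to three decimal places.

For a concentration cell E°cell = 0. The 0.0304 M side is the cathode (reduction is favoured where [Ca²⁺] is higher).
With n = 2, E = −(0.0592/2) log([Ca²⁺]ₐₙ/[Ca²⁺]꜀ₐₜ) = −(0.0592/2) log(0.000618/0.0304) = −(0.0592/2)(-1.692) = +0.050 V.

+0.050 V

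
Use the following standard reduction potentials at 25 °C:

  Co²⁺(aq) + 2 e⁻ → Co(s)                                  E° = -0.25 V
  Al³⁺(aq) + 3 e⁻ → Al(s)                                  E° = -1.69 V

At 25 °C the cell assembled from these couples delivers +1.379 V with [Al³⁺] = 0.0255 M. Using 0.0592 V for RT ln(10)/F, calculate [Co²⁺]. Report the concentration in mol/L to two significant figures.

0.00075 M

Co²⁺/Co is the cathode, Al³⁺/Al the anode: E°cell = +1.44 V, n = 6.
Overall reaction: 3 Co²⁺(aq) + 2 Al(s) → 3 Co(s) + 2 Al³⁺(aq); Q = [Al³⁺]^2/[Co²⁺]^3.
From E = E° − (0.0592/n) log Q: log Q = (E° − E)·n/0.0592 = (+1.44 − (+1.379))·6/0.0592 = 6.1824.
So 3·log[Co²⁺] = 2·log(0.0255) − log Q = -3.1869 − (6.1824) = -9.3693; log[Co²⁺] = -9.3693 / 3 = -3.1231; [Co²⁺] = 10^(-3.1231) ≈ 0.00075 M.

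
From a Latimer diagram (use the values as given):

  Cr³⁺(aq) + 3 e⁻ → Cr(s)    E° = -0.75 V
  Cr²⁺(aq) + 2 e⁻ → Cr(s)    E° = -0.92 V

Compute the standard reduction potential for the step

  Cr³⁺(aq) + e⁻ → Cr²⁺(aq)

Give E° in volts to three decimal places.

-0.410 V

Sequential free energies add, so n₃E°₃ = n₁E°₁ + n₂E°₂.
With n₃ = 3, and the known step contributing 2×(-0.92) V, the unknown satisfies 1·E° = 3×(-0.75) − 2×(-0.92) = -0.410.
E° = -0.410 / 1 = -0.410 V.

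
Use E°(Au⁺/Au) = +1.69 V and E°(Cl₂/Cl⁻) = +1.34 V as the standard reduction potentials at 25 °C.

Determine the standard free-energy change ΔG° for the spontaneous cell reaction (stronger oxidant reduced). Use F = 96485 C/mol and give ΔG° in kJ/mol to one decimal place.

Au⁺/Au (E° = +1.69 V) is the cathode; Cl₂/Cl⁻ (E° = +1.34 V) is the anode, so E°cell = +0.35 V.
Balancing electrons gives n = 2 (lcm of 1 and 2).
ΔG° = −nFE° = −(2)(96485)(+0.35) = -67,540 J = -67.5 kJ/mol.

-67.5 kJ/mol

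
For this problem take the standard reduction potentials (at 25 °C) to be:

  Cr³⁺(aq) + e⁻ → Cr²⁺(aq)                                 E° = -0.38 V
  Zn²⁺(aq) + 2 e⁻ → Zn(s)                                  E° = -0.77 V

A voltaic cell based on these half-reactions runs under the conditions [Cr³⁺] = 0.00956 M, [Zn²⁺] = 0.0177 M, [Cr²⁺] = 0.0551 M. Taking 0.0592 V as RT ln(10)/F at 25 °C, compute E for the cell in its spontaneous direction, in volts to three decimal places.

Cr³⁺/Cr²⁺ is the cathode (higher E°), Zn²⁺/Zn the anode: E°cell = -0.38 − (-0.77) = +0.39 V, n = 2.
Overall: 2 Cr³⁺(aq) + Zn(s) → 2 Cr²⁺(aq) + Zn²⁺(aq)
Q = [Cr²⁺]^2·[Zn²⁺] / ([Cr³⁺]^2); log Q = -0.231.
E = E° − (0.0592/n) log Q = +0.39 − (0.0592/2)(-0.231) = +0.397 V.

+0.397 V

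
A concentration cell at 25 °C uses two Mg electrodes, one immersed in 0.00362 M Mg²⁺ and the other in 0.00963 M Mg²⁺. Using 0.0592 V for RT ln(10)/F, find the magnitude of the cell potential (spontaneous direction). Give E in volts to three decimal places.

For a concentration cell E°cell = 0. The 0.00963 M side is the cathode (reduction is favoured where [Mg²⁺] is higher).
With n = 2, E = −(0.0592/2) log([Mg²⁺]ₐₙ/[Mg²⁺]꜀ₐₜ) = −(0.0592/2) log(0.00362/0.00963) = −(0.0592/2)(-0.425) = +0.013 V.

+0.013 V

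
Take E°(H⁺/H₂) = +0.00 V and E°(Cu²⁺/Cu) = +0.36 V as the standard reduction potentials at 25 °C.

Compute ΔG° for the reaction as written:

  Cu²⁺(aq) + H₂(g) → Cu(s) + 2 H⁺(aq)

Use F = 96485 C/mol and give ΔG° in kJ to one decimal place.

As written, Cu²⁺/Cu is reduced (cathode) and H⁺/H₂ is oxidised (anode), so E°cell = (+0.36) − (+0.00) = +0.36 V.
Balancing electrons gives n = 2.
ΔG° = −nFE° = −(2)(96485)(+0.36) = -69,469 J = -69.5 kJ.

-69.5 kJ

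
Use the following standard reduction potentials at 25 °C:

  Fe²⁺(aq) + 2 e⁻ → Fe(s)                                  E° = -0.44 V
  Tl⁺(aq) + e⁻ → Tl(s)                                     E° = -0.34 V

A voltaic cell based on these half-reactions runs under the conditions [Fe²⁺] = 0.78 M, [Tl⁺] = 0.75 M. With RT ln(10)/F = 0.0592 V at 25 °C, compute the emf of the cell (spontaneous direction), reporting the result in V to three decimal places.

Tl⁺/Tl is the cathode (higher E°), Fe²⁺/Fe the anode: E°cell = -0.34 − (-0.44) = +0.10 V, n = 2.
Overall: 2 Tl⁺(aq) + Fe(s) → 2 Tl(s) + Fe²⁺(aq)
Q = [Fe²⁺] / ([Tl⁺]^2); log Q = 0.142.
E = E° − (0.0592/n) log Q = +0.10 − (0.0592/2)(0.142) = +0.096 V.

+0.096 V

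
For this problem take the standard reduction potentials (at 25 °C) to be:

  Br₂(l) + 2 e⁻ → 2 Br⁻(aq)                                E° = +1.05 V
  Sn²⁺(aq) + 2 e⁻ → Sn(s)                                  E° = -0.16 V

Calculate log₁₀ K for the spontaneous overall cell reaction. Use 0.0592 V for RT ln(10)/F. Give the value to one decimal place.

40.9

Cathode: Br₂/Br⁻; anode: Sn²⁺/Sn. E°cell = +1.21 V, n = 2.
log K = nE°cell / 0.0592 = (2)(+1.21) / 0.0592 = 40.9.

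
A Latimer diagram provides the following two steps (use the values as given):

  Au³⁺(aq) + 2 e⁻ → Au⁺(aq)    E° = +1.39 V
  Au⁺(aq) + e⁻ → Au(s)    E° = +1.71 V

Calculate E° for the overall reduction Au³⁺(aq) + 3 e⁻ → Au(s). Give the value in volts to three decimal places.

+1.497 V

Standard free energies of sequential steps add: ΔG°₃ = ΔG°₁ + ΔG°₂, so n₃E°₃ = n₁E°₁ + n₂E°₂.
E°₃ = (2×+1.39 + 1×+1.71) / 3 = (+4.490) / 3 = +1.497 V.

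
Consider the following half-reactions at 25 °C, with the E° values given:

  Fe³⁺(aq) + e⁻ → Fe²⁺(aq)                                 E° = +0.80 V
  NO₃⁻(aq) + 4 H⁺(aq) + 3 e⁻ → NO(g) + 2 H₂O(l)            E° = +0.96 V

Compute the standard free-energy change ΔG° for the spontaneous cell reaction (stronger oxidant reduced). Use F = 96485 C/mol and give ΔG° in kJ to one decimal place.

NO₃⁻/NO (E° = +0.96 V) is the cathode; Fe³⁺/Fe²⁺ (E° = +0.80 V) is the anode, so E°cell = +0.16 V.
Balancing electrons gives n = 3 (lcm of 3 and 1).
ΔG° = −nFE° = −(3)(96485)(+0.16) = -46,313 J = -46.3 kJ.

-46.3 kJ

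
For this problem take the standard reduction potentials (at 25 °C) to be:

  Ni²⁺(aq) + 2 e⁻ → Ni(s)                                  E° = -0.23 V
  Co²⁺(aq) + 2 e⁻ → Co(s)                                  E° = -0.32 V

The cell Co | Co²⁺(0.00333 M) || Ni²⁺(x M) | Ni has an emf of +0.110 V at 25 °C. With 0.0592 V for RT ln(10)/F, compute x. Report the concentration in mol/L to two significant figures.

Ni²⁺/Ni is the cathode, Co²⁺/Co the anode: E°cell = +0.09 V, n = 2.
Overall reaction: Ni²⁺(aq) + Co(s) → Ni(s) + Co²⁺(aq); Q = [Co²⁺]^1/[Ni²⁺]^1.
From E = E° − (0.0592/n) log Q: log Q = (E° − E)·n/0.0592 = (+0.09 − (+0.110))·2/0.0592 = -0.6757.
So 1·log[Ni²⁺] = 1·log(0.00333) − log Q = -2.4776 − (-0.6757) = -1.8019; [Ni²⁺] = 10^(-1.8019) ≈ 0.016 M.

0.016 M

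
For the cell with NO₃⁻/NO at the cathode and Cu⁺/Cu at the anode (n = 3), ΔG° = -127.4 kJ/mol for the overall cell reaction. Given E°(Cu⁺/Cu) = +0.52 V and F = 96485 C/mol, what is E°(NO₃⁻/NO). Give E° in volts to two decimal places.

E°cell = −ΔG°/(nF) = −(-127.4×10³)/((3)(96485)) = +0.440 V.
Since NO₃⁻/NO is the cathode and Cu⁺/Cu the anode, E°cell = E°(NO₃⁻/NO) − E°(Cu⁺/Cu).
So E°(NO₃⁻/NO) = E°cell + E°(Cu⁺/Cu) = +0.440 + (+0.52) = +0.96 V.

+0.96 V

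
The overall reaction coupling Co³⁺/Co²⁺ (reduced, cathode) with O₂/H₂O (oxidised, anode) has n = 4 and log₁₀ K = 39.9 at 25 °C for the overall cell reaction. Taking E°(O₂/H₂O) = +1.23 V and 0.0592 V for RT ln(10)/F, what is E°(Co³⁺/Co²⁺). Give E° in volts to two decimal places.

E°cell = (0.0592/n)·log K = (0.0592/4)(39.9) = +0.591 V.
Since Co³⁺/Co²⁺ is the cathode and O₂/H₂O the anode, E°cell = E°(Co³⁺/Co²⁺) − E°(O₂/H₂O).
So E°(Co³⁺/Co²⁺) = E°cell + E°(O₂/H₂O) = +0.591 + (+1.23) = +1.82 V.

+1.82 V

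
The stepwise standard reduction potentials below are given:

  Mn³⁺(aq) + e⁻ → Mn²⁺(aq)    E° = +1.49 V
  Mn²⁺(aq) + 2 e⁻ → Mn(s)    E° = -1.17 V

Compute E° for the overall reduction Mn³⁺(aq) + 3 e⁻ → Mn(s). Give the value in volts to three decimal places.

-0.283 V

Adding the free-energy changes (−nFE°) of the two steps gives −n₃FE°₃ = −n₁FE°₁ − n₂FE°₂.
E°₃ = (1×+1.49 + 2×-1.17) / 3 = (-0.850) / 3 = -0.283 V.
Simply averaging or adding the two E° values would be wrong; the electron-weighted sum is required.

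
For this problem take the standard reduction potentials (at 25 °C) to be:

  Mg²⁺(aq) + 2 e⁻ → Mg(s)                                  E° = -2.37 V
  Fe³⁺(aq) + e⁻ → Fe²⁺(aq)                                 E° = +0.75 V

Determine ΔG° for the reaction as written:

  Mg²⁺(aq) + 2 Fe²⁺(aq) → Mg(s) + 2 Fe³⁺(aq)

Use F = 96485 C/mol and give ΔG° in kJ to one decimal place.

As written, Mg²⁺/Mg is reduced (cathode) and Fe³⁺/Fe²⁺ is oxidised (anode), so E°cell = (-2.37) − (+0.75) = -3.12 V.
Balancing electrons gives n = 2.
ΔG° = −nFE° = −(2)(96485)(-3.12) = 602,066 J = +602.1 kJ.

+602.1 kJ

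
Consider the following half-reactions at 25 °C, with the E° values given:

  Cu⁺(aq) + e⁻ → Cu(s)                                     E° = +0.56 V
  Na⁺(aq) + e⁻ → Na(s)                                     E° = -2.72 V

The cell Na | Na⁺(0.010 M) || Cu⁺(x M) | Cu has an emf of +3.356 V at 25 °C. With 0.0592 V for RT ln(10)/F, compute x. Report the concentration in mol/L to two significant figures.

0.19 M

Cu⁺/Cu is the cathode, Na⁺/Na the anode: E°cell = +3.28 V, n = 1.
Overall reaction: Cu⁺(aq) + Na(s) → Cu(s) + Na⁺(aq); Q = [Na⁺]^1/[Cu⁺]^1.
From E = E° − (0.0592/n) log Q: log Q = (E° − E)·n/0.0592 = (+3.28 − (+3.356))·1/0.0592 = -1.2838.
So 1·log[Cu⁺] = 1·log(0.01) − log Q = -2.0000 − (-1.2838) = -0.7162; [Cu⁺] = 10^(-0.7162) ≈ 0.19 M.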